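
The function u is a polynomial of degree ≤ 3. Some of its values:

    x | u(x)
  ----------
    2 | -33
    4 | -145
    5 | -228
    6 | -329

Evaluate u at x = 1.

-4

Write u(x) = ax³ + bx² + cx + d; the 4 given values yield a linear system in the 4 coefficients.
Solving, the leading coefficient vanishes, and u(x) = -9x² - 2x + 7.
Then u(1) = -4.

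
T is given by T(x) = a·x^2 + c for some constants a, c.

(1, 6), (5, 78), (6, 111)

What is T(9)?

From T(1) = 6 and T(5) = 78: 1a + c = 6 and 25a + c = 78.
Subtracting: 24a = 72, so a = 3; then c = 6 − 3·1 = 3.
So T(x) = 3x² + 3, and T(9) = 246.

246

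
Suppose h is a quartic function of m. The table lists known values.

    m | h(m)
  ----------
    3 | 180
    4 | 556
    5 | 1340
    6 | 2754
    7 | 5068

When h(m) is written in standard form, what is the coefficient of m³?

1

Write h(m) = am^4 + bm³ + cm² + dm + e; the 5 given values yield a linear system in the 5 coefficients.
Solving, h(m) = 2m^4 + m³ - 2m² + 3m.
The coefficient of m³ is 1.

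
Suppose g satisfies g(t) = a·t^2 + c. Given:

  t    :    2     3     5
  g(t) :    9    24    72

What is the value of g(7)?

144

From g(2) = 9 and g(3) = 24: 4a + c = 9 and 9a + c = 24.
Subtracting: 5a = 15, so a = 3; then c = 9 − 3·4 = -3.
So g(t) = 3t² − 3, and g(7) = 144.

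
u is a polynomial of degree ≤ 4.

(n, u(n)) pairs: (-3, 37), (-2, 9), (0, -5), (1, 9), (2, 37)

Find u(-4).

79

Write u(n) = an^4 + bn³ + cn² + dn + e; the 5 given values yield a linear system in the 5 coefficients.
Solving, the top 2 coefficients vanish, and u(n) = 7n² + 7n - 5.
Then u(-4) = 79.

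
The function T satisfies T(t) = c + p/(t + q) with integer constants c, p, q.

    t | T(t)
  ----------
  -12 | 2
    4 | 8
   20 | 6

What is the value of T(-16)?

3

(T(t) − c)(t + q) = p for each data point; the three points give a linear system in c and q, then p follows.
Solving: c = 5, q = 4, p = 24, so T(t) = 5 + 24/(t + 4).
Then T(-16) = 5 + 24/(-12) = 3.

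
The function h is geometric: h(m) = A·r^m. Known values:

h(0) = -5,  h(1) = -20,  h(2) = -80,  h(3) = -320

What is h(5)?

Consecutive ratio: -20/(-5) = 4, and -80/(-20) = 4, so r = 4.
Then A·4^0 = -5 gives A = -5, and h(m) = -5·4^m.
h(5) = -5·4^5 = -5120.

-5120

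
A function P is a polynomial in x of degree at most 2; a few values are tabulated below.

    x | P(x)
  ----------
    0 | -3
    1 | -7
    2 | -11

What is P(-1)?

Write P(x) = ax² + bx + c; the 3 given values yield a linear system in the 3 coefficients.
Solving, the leading coefficient vanishes, and P(x) = -4x - 3.
Then P(-1) = 1.

1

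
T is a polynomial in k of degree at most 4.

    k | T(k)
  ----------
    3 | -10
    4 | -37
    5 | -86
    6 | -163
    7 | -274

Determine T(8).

Write T(k) = ak^4 + bk³ + ck² + dk + e; the 5 given values yield a linear system in the 5 coefficients.
Solving, the leading coefficient vanishes, and T(k) = -k³ + k² + 3k - 1.
Then T(8) = -425.

-425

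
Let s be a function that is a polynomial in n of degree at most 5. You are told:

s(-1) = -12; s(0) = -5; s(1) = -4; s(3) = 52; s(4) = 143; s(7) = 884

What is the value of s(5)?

300

Write s(n) = an^5 + bn^4 + cn³ + dn² + en + p; the 6 given values yield a linear system in the 6 coefficients.
Solving, the top 2 coefficients vanish, and s(n) = 3n³ - 3n² + n - 5.
Then s(5) = 300.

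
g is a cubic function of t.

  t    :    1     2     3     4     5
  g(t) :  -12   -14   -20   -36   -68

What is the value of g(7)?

-204

First differences: -2, -6, -16, -32. Second differences: -4, -10, -16. Third differences: -6, -6.
Level-3 differences are constant, so g has degree 3.
Fitting a degree-3 polynomial gives g(t) = -t³ + 4t² - 7t - 8.
Then g(7) = -204.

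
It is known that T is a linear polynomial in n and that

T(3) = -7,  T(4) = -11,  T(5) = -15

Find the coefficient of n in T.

First differences: -4, -4.
Level-1 differences are constant, so T has degree 1.
Fitting a degree-1 polynomial gives T(n) = -4n + 5.
The coefficient of n is -4.

-4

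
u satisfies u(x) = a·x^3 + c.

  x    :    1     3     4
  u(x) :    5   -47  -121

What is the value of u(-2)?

23

From u(1) = 5 and u(3) = -47: 1a + c = 5 and 27a + c = -47.
Subtracting: 26a = -52, so a = -2; then c = 5 − (-2)·1 = 7.
So u(x) = -2x³ + 7, and u(-2) = 23.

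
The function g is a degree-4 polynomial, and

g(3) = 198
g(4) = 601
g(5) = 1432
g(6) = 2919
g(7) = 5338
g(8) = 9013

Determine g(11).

31534

Write g(x) = ax^4 + bx³ + cx² + dx + e; the 6 given values yield a linear system in the 5 coefficients.
Solving, g(x) = 2x^4 + 2x³ - 4x² + 7x - 3.
Then g(11) = 31534.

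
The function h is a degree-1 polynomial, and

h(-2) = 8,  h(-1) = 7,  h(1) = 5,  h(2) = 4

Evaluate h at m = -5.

11

Write h(m) = am + b; the 4 given values yield a linear system in the 2 coefficients.
Solving, h(m) = -m + 6.
Then h(-5) = 11.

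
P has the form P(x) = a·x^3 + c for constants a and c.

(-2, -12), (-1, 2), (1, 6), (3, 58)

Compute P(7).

From P(-2) = -12 and P(-1) = 2: -8a + c = -12 and -1a + c = 2.
Subtracting: 7a = 14, so a = 2; then c = -12 − 2·(-8) = 4.
So P(x) = 2x³ + 4, and P(7) = 690.

690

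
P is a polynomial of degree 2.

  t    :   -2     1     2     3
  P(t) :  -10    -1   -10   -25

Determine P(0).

2

Write P(t) = at² + bt + c; the 4 given values yield a linear system in the 3 coefficients.
Solving, P(t) = -3t² + 2.
Then P(0) = 2.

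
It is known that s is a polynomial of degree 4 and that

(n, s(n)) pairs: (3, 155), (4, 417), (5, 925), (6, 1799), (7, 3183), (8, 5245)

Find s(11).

17539

Write s(n) = an^4 + bn³ + cn² + dn + e; the 6 given values yield a linear system in the 5 coefficients.
Solving, s(n) = n^4 + 2n³ + 2n² - n + 5.
Then s(11) = 17539.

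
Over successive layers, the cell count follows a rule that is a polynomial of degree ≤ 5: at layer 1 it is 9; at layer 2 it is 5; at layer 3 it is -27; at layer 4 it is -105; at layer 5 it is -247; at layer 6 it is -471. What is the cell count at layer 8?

Write the value at k as P(k).
Write P(k) = ak^5 + bk^4 + ck³ + dk² + ek + p; the 6 given values yield a linear system in the 6 coefficients.
Solving, the top 2 coefficients vanish, and P(k) = -3k³ + 4k² + 5k + 3.
Then P(8) = -1237.

-1237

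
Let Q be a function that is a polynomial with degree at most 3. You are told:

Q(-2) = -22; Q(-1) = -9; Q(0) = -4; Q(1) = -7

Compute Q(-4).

Write Q(x) = ax³ + bx² + cx + d; the 4 given values yield a linear system in the 4 coefficients.
Solving, the leading coefficient vanishes, and Q(x) = -4x² + x - 4.
Then Q(-4) = -72.

-72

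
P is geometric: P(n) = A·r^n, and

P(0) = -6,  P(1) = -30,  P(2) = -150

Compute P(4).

-3750

Consecutive ratio: -30/(-6) = 5, and -150/(-30) = 5, so r = 5.
Then A·5^0 = -6 gives A = -6, and P(n) = -6·5^n.
P(4) = -6·5^4 = -3750.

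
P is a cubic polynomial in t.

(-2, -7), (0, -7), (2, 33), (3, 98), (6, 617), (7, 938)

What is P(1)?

2

Write P(t) = at³ + bt² + ct + d; the 6 given values yield a linear system in the 4 coefficients.
Solving, P(t) = 2t³ + 5t² + 2t - 7.
Then P(1) = 2.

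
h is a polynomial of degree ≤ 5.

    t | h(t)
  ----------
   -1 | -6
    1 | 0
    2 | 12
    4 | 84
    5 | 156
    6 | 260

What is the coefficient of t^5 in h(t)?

Write h(t) = at^5 + bt^4 + ct³ + dt² + et + p; the 6 given values yield a linear system in the 6 coefficients.
Solving, the top 2 coefficients vanish, and h(t) = t³ + t² + 2t - 4.
The coefficient of t^5 is 0.

0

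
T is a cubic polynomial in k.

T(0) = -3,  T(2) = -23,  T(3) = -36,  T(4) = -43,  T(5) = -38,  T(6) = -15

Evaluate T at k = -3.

Write T(k) = ak³ + bk² + ck + d; the 6 given values yield a linear system in the 4 coefficients.
Solving, T(k) = k³ - 6k² - 2k - 3.
Then T(-3) = -78.

-78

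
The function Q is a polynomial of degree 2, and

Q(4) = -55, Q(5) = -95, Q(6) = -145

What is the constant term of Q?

Write Q(x) = ax² + bx + c; the 3 given values yield a linear system in the 3 coefficients.
Solving, Q(x) = -5x² + 5x + 5.
The constant term is Q(0) = 5.

5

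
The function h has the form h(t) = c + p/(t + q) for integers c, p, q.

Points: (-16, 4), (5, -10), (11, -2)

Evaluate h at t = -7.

6

(h(t) − c)(t + q) = p for each data point; the three points give a linear system in c and q, then p follows.
Solving: c = 2, q = -2, p = -36, so h(t) = 2 − 36/(t − 2).
Then h(-7) = 2 − 36/(-9) = 6.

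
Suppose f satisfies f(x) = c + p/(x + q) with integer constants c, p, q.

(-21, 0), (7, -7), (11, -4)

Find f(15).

-3

(f(x) − c)(x + q) = p for each data point; the three points give a linear system in c and q, then p follows.
Solving: c = -1, q = -3, p = -24, so f(x) = -1 − 24/(x − 3).
Then f(15) = -1 − 24/12 = -3.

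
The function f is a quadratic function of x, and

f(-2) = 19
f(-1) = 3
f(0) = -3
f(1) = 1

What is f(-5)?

127

Write f(x) = ax² + bx + c; the 4 given values yield a linear system in the 3 coefficients.
Solving, f(x) = 5x² - x - 3.
Then f(-5) = 127.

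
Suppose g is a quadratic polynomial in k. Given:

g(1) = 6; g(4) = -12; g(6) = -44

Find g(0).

Write g(k) = ak² + bk + c; the 3 given values yield a linear system in the 3 coefficients.
Solving, g(k) = -2k² + 4k + 4.
Then g(0) = 4.

4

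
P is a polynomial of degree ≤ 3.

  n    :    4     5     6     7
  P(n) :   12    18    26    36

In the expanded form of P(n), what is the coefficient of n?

Write P(n) = an³ + bn² + cn + d; the 4 given values yield a linear system in the 4 coefficients.
Solving, the leading coefficient vanishes, and P(n) = n² - 3n + 8.
The coefficient of n is -3.

-3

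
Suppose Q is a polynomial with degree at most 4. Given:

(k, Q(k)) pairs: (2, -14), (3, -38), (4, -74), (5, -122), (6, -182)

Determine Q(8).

-338

First differences: -24, -36, -48, -60. Second differences: -12, -12, -12.
Level-2 differences are constant, so Q has degree 2.
Fitting a degree-2 polynomial gives Q(k) = -6k² + 6k - 2.
Then Q(8) = -338.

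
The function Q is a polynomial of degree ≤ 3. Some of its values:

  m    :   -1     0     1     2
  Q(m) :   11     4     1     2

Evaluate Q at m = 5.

Write Q(m) = am³ + bm² + cm + d; the 4 given values yield a linear system in the 4 coefficients.
Solving, the leading coefficient vanishes, and Q(m) = 2m² - 5m + 4.
Then Q(5) = 29.

29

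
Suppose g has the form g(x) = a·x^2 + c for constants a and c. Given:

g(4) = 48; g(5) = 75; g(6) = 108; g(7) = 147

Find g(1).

3

From g(4) = 48 and g(5) = 75: 16a + c = 48 and 25a + c = 75.
Subtracting: 9a = 27, so a = 3; then c = 48 − 3·16 = 0.
So g(x) = 3x² + 0, and g(1) = 3.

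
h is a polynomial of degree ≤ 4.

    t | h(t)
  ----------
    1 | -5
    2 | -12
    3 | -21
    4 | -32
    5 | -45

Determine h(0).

Write h(t) = at^4 + bt³ + ct² + dt + e; the 5 given values yield a linear system in the 5 coefficients.
Solving, the top 2 coefficients vanish, and h(t) = -t² - 4t.
Then h(0) = 0.

0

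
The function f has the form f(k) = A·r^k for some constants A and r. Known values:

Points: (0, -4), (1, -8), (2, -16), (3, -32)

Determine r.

Consecutive ratio: -8/(-4) = 2, and -16/(-8) = 2, so r = 2.
Then A·2^0 = -4 gives A = -4, and f(k) = -4·2^k.

2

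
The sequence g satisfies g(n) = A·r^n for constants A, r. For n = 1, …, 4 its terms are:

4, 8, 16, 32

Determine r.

Consecutive ratio: 8/4 = 2, and 16/8 = 2, so r = 2.
Then A·2^1 = 4 gives A = 2, and g(n) = 2·2^n.

2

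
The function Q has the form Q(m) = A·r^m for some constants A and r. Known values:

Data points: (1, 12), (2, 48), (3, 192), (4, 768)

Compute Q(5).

3072

Consecutive ratio: 48/12 = 4, and 192/48 = 4, so r = 4.
Then A·4^1 = 12 gives A = 3, and Q(m) = 3·4^m.
Q(5) = 3·4^5 = 3072.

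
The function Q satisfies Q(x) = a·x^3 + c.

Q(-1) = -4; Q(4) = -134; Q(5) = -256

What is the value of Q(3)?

From Q(-1) = -4 and Q(4) = -134: -1a + c = -4 and 64a + c = -134.
Subtracting: 65a = -130, so a = -2; then c = -4 − (-2)·(-1) = -6.
So Q(x) = -2x³ − 6, and Q(3) = -60.

-60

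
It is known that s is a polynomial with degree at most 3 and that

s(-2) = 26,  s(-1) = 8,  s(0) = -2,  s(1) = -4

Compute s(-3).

First differences: -18, -10, -2. Second differences: 8, 8.
Level-2 differences are constant, so s has degree 2.
Fitting a degree-2 polynomial gives s(k) = 4k² - 6k - 2.
Then s(-3) = 52.

52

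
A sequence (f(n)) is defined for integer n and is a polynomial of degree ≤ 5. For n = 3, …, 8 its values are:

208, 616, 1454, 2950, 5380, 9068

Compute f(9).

14386

First differences: 408, 838, 1496, 2430, 3688. Second differences: 430, 658, 934, 1258. Third differences: 228, 276, 324. Fourth differences: 48, 48.
Level-4 differences are constant, so f has degree 4.
Fitting a degree-4 polynomial gives f(n) = 2n^4 + 2n³ - 3n² + 5n + 4.
Then f(9) = 14386.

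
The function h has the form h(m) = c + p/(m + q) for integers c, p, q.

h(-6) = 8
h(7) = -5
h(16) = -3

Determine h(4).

(h(m) − c)(m + q) = p for each data point; the three points give a linear system in c and q, then p follows.
Solving: c = -1, q = 2, p = -36, so h(m) = -1 − 36/(m + 2).
Then h(4) = -1 − 36/6 = -7.

-7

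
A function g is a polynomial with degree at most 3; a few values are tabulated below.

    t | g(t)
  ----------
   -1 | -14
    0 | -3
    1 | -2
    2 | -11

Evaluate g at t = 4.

Write g(t) = at³ + bt² + ct + d; the 4 given values yield a linear system in the 4 coefficients.
Solving, the leading coefficient vanishes, and g(t) = -5t² + 6t - 3.
Then g(4) = -59.

-59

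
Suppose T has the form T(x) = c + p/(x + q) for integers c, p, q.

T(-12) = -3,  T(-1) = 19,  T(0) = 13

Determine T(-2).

37

(T(x) − c)(x + q) = p for each data point; the three points give a linear system in c and q, then p follows.
Solving: c = 1, q = 3, p = 36, so T(x) = 1 + 36/(x + 3).
Then T(-2) = 1 + 36/1 = 37.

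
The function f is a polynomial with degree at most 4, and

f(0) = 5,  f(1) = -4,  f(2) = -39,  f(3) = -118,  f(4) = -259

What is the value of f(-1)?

First differences: -9, -35, -79, -141. Second differences: -26, -44, -62. Third differences: -18, -18.
Level-3 differences are constant, so f has degree 3.
Fitting a degree-3 polynomial gives f(x) = -3x³ - 4x² - 2x + 5.
Then f(-1) = 6.

6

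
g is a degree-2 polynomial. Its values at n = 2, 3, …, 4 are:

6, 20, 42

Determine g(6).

Write g(n) = an² + bn + c; the 3 given values yield a linear system in the 3 coefficients.
Solving, g(n) = 4n² - 6n + 2.
Then g(6) = 110.

110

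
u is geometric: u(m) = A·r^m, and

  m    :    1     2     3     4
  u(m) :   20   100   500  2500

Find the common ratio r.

Consecutive ratio: 100/20 = 5, and 500/100 = 5, so r = 5.
Then A·5^1 = 20 gives A = 4, and u(m) = 4·5^m.

5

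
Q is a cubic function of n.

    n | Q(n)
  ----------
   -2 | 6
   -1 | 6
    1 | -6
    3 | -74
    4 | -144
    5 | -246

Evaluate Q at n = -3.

Write Q(n) = an³ + bn² + cn + d; the 6 given values yield a linear system in the 4 coefficients.
Solving, Q(n) = -n³ - 4n² - 5n + 4.
Then Q(-3) = 10.

10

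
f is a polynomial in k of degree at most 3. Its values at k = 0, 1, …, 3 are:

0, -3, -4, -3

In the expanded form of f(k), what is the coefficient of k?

-4

Write f(k) = ak³ + bk² + ck + d; the 4 given values yield a linear system in the 4 coefficients.
Solving, the leading coefficient vanishes, and f(k) = k² - 4k.
The coefficient of k is -4.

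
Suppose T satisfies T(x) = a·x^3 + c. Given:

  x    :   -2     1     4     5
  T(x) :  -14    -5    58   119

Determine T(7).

From T(-2) = -14 and T(1) = -5: -8a + c = -14 and 1a + c = -5.
Subtracting: 9a = 9, so a = 1; then c = -14 − 1·(-8) = -6.
So T(x) = 1x³ − 6, and T(7) = 337.

337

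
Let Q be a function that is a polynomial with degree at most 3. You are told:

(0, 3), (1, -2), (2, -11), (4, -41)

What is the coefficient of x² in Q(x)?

Write Q(x) = ax³ + bx² + cx + d; the 4 given values yield a linear system in the 4 coefficients.
Solving, the leading coefficient vanishes, and Q(x) = -2x² - 3x + 3.
The coefficient of x² is -2.

-2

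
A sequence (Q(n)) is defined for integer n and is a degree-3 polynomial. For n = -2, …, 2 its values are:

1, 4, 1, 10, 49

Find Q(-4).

-95

Write Q(n) = an³ + bn² + cn + d; the 5 given values yield a linear system in the 4 coefficients.
Solving, Q(n) = 3n³ + 6n² + 1.
Then Q(-4) = -95.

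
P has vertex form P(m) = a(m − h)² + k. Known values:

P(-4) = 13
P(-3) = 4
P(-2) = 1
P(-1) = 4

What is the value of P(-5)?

First differences -9, -3, 3; second difference 6 = 2a, so a = 3.
Expanding, the m-coefficient is −2ah = -6h; matching it to the data gives h = -2, and then k = 1.
So P(m) = 3(m + 2)² + 1.
P(-5) = 3·(-3)² + 1 = 28.

28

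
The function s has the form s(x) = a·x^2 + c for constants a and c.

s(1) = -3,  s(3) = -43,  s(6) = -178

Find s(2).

From s(1) = -3 and s(3) = -43: 1a + c = -3 and 9a + c = -43.
Subtracting: 8a = -40, so a = -5; then c = -3 − (-5)·1 = 2.
So s(x) = -5x² + 2, and s(2) = -18.

-18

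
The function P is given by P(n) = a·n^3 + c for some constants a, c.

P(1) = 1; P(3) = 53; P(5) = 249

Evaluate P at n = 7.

685

From P(1) = 1 and P(3) = 53: 1a + c = 1 and 27a + c = 53.
Subtracting: 26a = 52, so a = 2; then c = 1 − 2·1 = -1.
So P(n) = 2n³ − 1, and P(7) = 685.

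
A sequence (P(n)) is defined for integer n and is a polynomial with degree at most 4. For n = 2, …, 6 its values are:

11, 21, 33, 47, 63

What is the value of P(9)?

123

First differences: 10, 12, 14, 16. Second differences: 2, 2, 2.
Level-2 differences are constant, so P has degree 2.
Fitting a degree-2 polynomial gives P(n) = n² + 5n - 3.
Then P(9) = 123.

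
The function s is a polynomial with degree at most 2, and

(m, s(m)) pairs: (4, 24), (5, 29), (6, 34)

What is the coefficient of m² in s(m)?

First differences: 5, 5.
Level-1 differences are constant, so s has degree 1.
Fitting a degree-1 polynomial gives s(m) = 5m + 4.
The coefficient of m² is 0.

0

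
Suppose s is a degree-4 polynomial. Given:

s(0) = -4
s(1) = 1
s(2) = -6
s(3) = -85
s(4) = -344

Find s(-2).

Write s(n) = an^4 + bn³ + cn² + dn + e; the 5 given values yield a linear system in the 5 coefficients.
Solving, s(n) = -2n^4 + 2n³ + 2n² + 3n - 4.
Then s(-2) = -50.

-50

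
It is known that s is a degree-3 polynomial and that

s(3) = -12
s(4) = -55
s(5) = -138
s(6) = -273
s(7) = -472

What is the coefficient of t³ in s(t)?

-2

First differences: -43, -83, -135, -199. Second differences: -40, -52, -64. Third differences: -12, -12.
Level-3 differences are constant, so s has degree 3.
Fitting a degree-3 polynomial gives s(t) = -2t³ + 4t² + 3t - 3.
The coefficient of t³ is -2.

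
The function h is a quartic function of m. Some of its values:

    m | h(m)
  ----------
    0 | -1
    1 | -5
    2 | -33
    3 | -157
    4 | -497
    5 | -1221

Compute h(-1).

First differences: -4, -28, -124, -340, -724. Second differences: -24, -96, -216, -384. Third differences: -72, -120, -168. Fourth differences: -48, -48.
Level-4 differences are constant, so h has degree 4.
Fitting a degree-4 polynomial gives h(m) = -2m^4 + 2m² - 4m - 1.
Then h(-1) = 3.

3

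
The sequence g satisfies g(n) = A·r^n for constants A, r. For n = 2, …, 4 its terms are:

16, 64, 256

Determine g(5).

Consecutive ratio: 64/16 = 4, and 256/64 = 4, so r = 4.
Then A·4^2 = 16 gives A = 1, and g(n) = 1·4^n.
g(5) = 1·4^5 = 1024.

1024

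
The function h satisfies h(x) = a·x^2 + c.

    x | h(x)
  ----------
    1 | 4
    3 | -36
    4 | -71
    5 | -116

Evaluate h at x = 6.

-171

From h(1) = 4 and h(3) = -36: 1a + c = 4 and 9a + c = -36.
Subtracting: 8a = -40, so a = -5; then c = 4 − (-5)·1 = 9.
So h(x) = -5x² + 9, and h(6) = -171.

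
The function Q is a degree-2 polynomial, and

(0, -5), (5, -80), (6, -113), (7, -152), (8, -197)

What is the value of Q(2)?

-17

Write Q(x) = ax² + bx + c; the 5 given values yield a linear system in the 3 coefficients.
Solving, Q(x) = -3x² - 5.
Then Q(2) = -17.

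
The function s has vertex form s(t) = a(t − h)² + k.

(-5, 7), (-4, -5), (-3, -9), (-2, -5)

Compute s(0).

27

First differences -12, -4, 4; second difference 8 = 2a, so a = 4.
Expanding, the t-coefficient is −2ah = -8h; matching it to the data gives h = -3, and then k = -9.
So s(t) = 4(t + 3)² − 9.
s(0) = 4·3² − 9 = 27.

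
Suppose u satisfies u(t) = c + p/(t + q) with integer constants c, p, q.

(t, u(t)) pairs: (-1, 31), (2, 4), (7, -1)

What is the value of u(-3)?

-41

(u(t) − c)(t + q) = p for each data point; the three points give a linear system in c and q, then p follows.
Solving: c = -5, q = 2, p = 36, so u(t) = -5 + 36/(t + 2).
Then u(-3) = -5 + 36/(-1) = -41.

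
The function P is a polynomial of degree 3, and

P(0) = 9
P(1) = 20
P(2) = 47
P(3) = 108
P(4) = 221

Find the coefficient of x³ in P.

3

First differences: 11, 27, 61, 113. Second differences: 16, 34, 52. Third differences: 18, 18.
Level-3 differences are constant, so P has degree 3.
Fitting a degree-3 polynomial gives P(x) = 3x³ - x² + 9x + 9.
The coefficient of x³ is 3.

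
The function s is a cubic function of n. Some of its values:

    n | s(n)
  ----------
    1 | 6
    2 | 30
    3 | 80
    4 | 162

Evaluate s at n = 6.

Write s(n) = an³ + bn² + cn + d; the 4 given values yield a linear system in the 4 coefficients.
Solving, s(n) = n³ + 7n² - 4n + 2.
Then s(6) = 446.

446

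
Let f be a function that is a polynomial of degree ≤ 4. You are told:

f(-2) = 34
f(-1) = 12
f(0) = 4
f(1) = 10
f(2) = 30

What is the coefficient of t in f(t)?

-1

First differences: -22, -8, 6, 20. Second differences: 14, 14, 14.
Level-2 differences are constant, so f has degree 2.
Fitting a degree-2 polynomial gives f(t) = 7t² - t + 4.
The coefficient of t is -1.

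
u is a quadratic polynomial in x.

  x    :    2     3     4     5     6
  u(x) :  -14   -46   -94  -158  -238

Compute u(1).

First differences: -32, -48, -64, -80. Second differences: -16, -16, -16.
Level-2 differences are constant, so u has degree 2.
Fitting a degree-2 polynomial gives u(x) = -8x² + 8x + 2.
Then u(1) = 2.

2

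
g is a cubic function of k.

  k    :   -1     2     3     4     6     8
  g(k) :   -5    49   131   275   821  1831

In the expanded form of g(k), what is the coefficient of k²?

Write g(k) = ak³ + bk² + ck + d; the 6 given values yield a linear system in the 4 coefficients.
Solving, g(k) = 3k³ + 4k² + 5k - 1.
The coefficient of k² is 4.

4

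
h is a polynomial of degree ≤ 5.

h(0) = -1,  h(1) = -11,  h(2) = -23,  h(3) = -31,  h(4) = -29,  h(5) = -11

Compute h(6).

29

First differences: -10, -12, -8, 2, 18. Second differences: -2, 4, 10, 16. Third differences: 6, 6, 6.
Level-3 differences are constant, so h has degree 3.
Fitting a degree-3 polynomial gives h(n) = n³ - 4n² - 7n - 1.
Then h(6) = 29.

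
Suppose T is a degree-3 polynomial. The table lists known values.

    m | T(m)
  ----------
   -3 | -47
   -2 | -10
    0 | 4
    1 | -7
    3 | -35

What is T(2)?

-22

Write T(m) = am³ + bm² + cm + d; the 5 given values yield a linear system in the 4 coefficients.
Solving, T(m) = m³ - 5m² - 7m + 4.
Then T(2) = -22.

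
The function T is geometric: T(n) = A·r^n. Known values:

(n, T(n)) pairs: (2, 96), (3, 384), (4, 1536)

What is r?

4

Consecutive ratio: 384/96 = 4, and 1536/384 = 4, so r = 4.
Then A·4^2 = 96 gives A = 6, and T(n) = 6·4^n.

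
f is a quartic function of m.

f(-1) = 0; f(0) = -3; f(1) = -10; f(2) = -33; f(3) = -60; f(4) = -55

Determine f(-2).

Write f(m) = am^4 + bm³ + cm² + dm + e; the 6 given values yield a linear system in the 5 coefficients.
Solving, f(m) = m^4 - 4m³ - 3m² - m - 3.
Then f(-2) = 35.

35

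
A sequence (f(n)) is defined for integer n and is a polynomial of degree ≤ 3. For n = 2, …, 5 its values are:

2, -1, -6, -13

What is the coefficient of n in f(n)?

First differences: -3, -5, -7. Second differences: -2, -2.
Level-2 differences are constant, so f has degree 2.
Fitting a degree-2 polynomial gives f(n) = -n² + 2n + 2.
The coefficient of n is 2.

2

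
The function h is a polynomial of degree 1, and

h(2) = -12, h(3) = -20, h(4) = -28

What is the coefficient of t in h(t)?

-8

Write h(t) = at + b; the 3 given values yield a linear system in the 2 coefficients.
Solving, h(t) = -8t + 4.
The coefficient of t is -8.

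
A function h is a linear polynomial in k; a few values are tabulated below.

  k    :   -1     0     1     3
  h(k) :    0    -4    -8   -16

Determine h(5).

-24

Write h(k) = ak + b; the 4 given values yield a linear system in the 2 coefficients.
Solving, h(k) = -4k - 4.
Then h(5) = -24.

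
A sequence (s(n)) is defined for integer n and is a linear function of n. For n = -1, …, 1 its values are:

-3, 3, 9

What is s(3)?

Write s(n) = an + b; the 3 given values yield a linear system in the 2 coefficients.
Solving, s(n) = 6n + 3.
Then s(3) = 21.

21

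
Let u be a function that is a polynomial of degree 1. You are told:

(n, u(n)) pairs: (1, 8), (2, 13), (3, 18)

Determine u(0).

Write u(n) = an + b; the 3 given values yield a linear system in the 2 coefficients.
Solving, u(n) = 5n + 3.
Then u(0) = 3.

3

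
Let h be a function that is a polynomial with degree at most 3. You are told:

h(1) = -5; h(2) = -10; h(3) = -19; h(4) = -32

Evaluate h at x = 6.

First differences: -5, -9, -13. Second differences: -4, -4.
Level-2 differences are constant, so h has degree 2.
Fitting a degree-2 polynomial gives h(x) = -2x² + x - 4.
Then h(6) = -70.

-70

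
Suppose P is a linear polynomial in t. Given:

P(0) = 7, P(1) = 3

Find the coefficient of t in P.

-4

Write P(t) = at + b; the 2 given values yield a linear system in the 2 coefficients.
Solving, P(t) = -4t + 7.
The coefficient of t is -4.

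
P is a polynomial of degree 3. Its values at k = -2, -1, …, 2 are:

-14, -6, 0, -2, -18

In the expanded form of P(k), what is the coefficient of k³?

-1

Write P(k) = ak³ + bk² + ck + d; the 5 given values yield a linear system in the 4 coefficients.
Solving, P(k) = -k³ - 4k² + 3k.
The coefficient of k³ is -1.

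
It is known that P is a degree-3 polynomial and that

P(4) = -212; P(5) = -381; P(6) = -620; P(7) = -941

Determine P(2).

-36

Write P(x) = ax³ + bx² + cx + d; the 4 given values yield a linear system in the 4 coefficients.
Solving, P(x) = -2x³ - 5x² - 2x + 4.
Then P(2) = -36.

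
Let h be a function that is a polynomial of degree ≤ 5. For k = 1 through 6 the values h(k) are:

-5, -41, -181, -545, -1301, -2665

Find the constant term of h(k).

Write h(k) = ak^5 + bk^4 + ck³ + dk² + ek + p; the 6 given values yield a linear system in the 6 coefficients.
Solving, the leading coefficient vanishes, and h(k) = -2k^4 - 2k² - 1.
The constant term is h(0) = -1.

-1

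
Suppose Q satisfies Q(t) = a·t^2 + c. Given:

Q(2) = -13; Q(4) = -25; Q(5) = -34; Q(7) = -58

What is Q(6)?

From Q(2) = -13 and Q(4) = -25: 4a + c = -13 and 16a + c = -25.
Subtracting: 12a = -12, so a = -1; then c = -13 − (-1)·4 = -9.
So Q(t) = -1t² − 9, and Q(6) = -45.

-45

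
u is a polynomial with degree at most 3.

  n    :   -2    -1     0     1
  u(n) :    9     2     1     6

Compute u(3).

34

First differences: -7, -1, 5. Second differences: 6, 6.
Level-2 differences are constant, so u has degree 2.
Fitting a degree-2 polynomial gives u(n) = 3n² + 2n + 1.
Then u(3) = 34.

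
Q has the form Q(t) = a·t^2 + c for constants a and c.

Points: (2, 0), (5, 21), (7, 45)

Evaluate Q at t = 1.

-3

From Q(2) = 0 and Q(5) = 21: 4a + c = 0 and 25a + c = 21.
Subtracting: 21a = 21, so a = 1; then c = 0 − 1·4 = -4.
So Q(t) = 1t² − 4, and Q(1) = -3.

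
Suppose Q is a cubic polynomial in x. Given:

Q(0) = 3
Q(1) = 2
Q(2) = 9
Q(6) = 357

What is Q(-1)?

Write Q(x) = ax³ + bx² + cx + d; the 4 given values yield a linear system in the 4 coefficients.
Solving, Q(x) = 2x³ - 2x² - x + 3.
Then Q(-1) = 0.

0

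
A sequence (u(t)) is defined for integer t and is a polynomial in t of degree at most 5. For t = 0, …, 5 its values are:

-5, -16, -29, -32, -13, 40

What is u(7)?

296

Write u(t) = at^5 + bt^4 + ct³ + dt² + et + p; the 6 given values yield a linear system in the 6 coefficients.
Solving, the top 2 coefficients vanish, and u(t) = 2t³ - 7t² - 6t - 5.
Then u(7) = 296.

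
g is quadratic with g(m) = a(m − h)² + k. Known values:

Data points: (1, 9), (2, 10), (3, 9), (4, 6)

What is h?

First differences 1, -1, -3; second difference -2 = 2a, so a = -1.
Expanding, the m-coefficient is −2ah = 2h; matching it to the data gives h = 2, and then k = 10.
So g(m) = -1(m − 2)² + 10.
Hence h = 2.

2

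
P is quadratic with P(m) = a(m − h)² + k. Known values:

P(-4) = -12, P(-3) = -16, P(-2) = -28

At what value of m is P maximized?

First differences -4, -12; second difference -8 = 2a, so a = -4.
Expanding, the m-coefficient is −2ah = 8h; matching it to the data gives h = -4, and then k = -12.
So P(m) = -4(m + 4)² − 12.
Hence h = -4.

-4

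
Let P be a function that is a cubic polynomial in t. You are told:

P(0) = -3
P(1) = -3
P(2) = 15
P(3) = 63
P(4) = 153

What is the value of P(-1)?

3

First differences: 0, 18, 48, 90. Second differences: 18, 30, 42. Third differences: 12, 12.
Level-3 differences are constant, so P has degree 3.
Fitting a degree-3 polynomial gives P(t) = 2t³ + 3t² - 5t - 3.
Then P(-1) = 3.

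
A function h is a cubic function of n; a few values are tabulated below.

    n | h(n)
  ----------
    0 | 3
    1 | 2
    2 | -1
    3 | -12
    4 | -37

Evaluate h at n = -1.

8

First differences: -1, -3, -11, -25. Second differences: -2, -8, -14. Third differences: -6, -6.
Level-3 differences are constant, so h has degree 3.
Fitting a degree-3 polynomial gives h(n) = -n³ + 2n² - 2n + 3.
Then h(-1) = 8.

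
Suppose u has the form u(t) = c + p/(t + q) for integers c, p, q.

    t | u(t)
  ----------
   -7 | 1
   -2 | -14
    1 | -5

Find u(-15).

(u(t) − c)(t + q) = p for each data point; the three points give a linear system in c and q, then p follows.
Solving: c = -2, q = 3, p = -12, so u(t) = -2 − 12/(t + 3).
Then u(-15) = -2 − 12/(-12) = -1.

-1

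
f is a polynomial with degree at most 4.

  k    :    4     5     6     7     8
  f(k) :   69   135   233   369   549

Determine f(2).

First differences: 66, 98, 136, 180. Second differences: 32, 38, 44. Third differences: 6, 6.
Level-3 differences are constant, so f has degree 3.
Fitting a degree-3 polynomial gives f(k) = k³ + k² - 4k + 5.
Then f(2) = 9.

9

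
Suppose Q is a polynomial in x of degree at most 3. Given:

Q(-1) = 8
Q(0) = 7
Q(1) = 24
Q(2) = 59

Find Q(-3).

Write Q(x) = ax³ + bx² + cx + d; the 4 given values yield a linear system in the 4 coefficients.
Solving, the leading coefficient vanishes, and Q(x) = 9x² + 8x + 7.
Then Q(-3) = 64.

64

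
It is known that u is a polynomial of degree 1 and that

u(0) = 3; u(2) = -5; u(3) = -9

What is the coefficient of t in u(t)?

Write u(t) = at + b; the 3 given values yield a linear system in the 2 coefficients.
Solving, u(t) = -4t + 3.
The coefficient of t is -4.

-4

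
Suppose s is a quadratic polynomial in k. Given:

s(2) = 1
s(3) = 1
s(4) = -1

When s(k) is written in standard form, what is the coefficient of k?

Write s(k) = ak² + bk + c; the 3 given values yield a linear system in the 3 coefficients.
Solving, s(k) = -k² + 5k - 5.
The coefficient of k is 5.

5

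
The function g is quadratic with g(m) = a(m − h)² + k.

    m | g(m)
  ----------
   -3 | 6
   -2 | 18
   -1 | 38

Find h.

First differences 12, 20; second difference 8 = 2a, so a = 4.
Expanding, the m-coefficient is −2ah = -8h; matching it to the data gives h = -4, and then k = 2.
So g(m) = 4(m + 4)² + 2.
Hence h = -4.

-4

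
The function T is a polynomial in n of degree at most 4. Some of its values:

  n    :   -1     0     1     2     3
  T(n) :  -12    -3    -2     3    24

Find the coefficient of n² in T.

-4

First differences: 9, 1, 5, 21. Second differences: -8, 4, 16. Third differences: 12, 12.
Level-3 differences are constant, so T has degree 3.
Fitting a degree-3 polynomial gives T(n) = 2n³ - 4n² + 3n - 3.
The coefficient of n² is -4.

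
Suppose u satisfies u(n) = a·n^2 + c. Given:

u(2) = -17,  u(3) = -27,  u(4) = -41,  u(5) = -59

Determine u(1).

-11

From u(2) = -17 and u(3) = -27: 4a + c = -17 and 9a + c = -27.
Subtracting: 5a = -10, so a = -2; then c = -17 − (-2)·4 = -9.
So u(n) = -2n² − 9, and u(1) = -11.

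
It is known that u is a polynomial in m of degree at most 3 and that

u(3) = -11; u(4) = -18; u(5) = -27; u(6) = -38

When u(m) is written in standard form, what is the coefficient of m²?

First differences: -7, -9, -11. Second differences: -2, -2.
Level-2 differences are constant, so u has degree 2.
Fitting a degree-2 polynomial gives u(m) = -m² - 2.
The coefficient of m² is -1.

-1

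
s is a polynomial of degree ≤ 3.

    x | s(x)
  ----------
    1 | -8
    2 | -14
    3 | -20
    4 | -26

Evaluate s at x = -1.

First differences: -6, -6, -6.
Level-1 differences are constant, so s has degree 1.
Fitting a degree-1 polynomial gives s(x) = -6x - 2.
Then s(-1) = 4.

4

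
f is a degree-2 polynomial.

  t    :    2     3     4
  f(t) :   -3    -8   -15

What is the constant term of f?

1

Write f(t) = at² + bt + c; the 3 given values yield a linear system in the 3 coefficients.
Solving, f(t) = -t² + 1.
The constant term is f(0) = 1.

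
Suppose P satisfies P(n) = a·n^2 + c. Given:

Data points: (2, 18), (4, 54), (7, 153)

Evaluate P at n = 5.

From P(2) = 18 and P(4) = 54: 4a + c = 18 and 16a + c = 54.
Subtracting: 12a = 36, so a = 3; then c = 18 − 3·4 = 6.
So P(n) = 3n² + 6, and P(5) = 81.

81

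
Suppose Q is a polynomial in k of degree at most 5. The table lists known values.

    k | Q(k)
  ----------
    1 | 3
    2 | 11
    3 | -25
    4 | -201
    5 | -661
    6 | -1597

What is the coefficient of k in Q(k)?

First differences: 8, -36, -176, -460, -936. Second differences: -44, -140, -284, -476. Third differences: -96, -144, -192. Fourth differences: -48, -48.
Level-4 differences are constant, so Q has degree 4.
Fitting a degree-4 polynomial gives Q(k) = -2k^4 + 4k³ + 4k² - 2k - 1.
The coefficient of k is -2.

-2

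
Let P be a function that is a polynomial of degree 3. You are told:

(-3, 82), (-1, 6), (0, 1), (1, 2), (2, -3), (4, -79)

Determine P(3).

-26

Write P(t) = at³ + bt² + ct + d; the 6 given values yield a linear system in the 4 coefficients.
Solving, P(t) = -2t³ + 3t² + 1.
Then P(3) = -26.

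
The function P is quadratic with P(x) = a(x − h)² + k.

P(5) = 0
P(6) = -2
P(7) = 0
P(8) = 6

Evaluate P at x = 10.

30

First differences -2, 2, 6; second difference 4 = 2a, so a = 2.
Expanding, the x-coefficient is −2ah = -4h; matching it to the data gives h = 6, and then k = -2.
So P(x) = 2(x − 6)² − 2.
P(10) = 2·4² − 2 = 30.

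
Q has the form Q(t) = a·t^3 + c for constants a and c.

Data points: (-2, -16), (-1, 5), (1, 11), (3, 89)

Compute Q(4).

200

From Q(-2) = -16 and Q(-1) = 5: -8a + c = -16 and -1a + c = 5.
Subtracting: 7a = 21, so a = 3; then c = -16 − 3·(-8) = 8.
So Q(t) = 3t³ + 8, and Q(4) = 200.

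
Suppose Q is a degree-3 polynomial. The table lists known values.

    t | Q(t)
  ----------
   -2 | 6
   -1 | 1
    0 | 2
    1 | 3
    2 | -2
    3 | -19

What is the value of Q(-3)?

First differences: -5, 1, 1, -5, -17. Second differences: 6, 0, -6, -12. Third differences: -6, -6, -6.
Level-3 differences are constant, so Q has degree 3.
Fitting a degree-3 polynomial gives Q(t) = -t³ + 2t + 2.
Then Q(-3) = 23.

23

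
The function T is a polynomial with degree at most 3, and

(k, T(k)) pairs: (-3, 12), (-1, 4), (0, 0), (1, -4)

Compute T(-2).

Write T(k) = ak³ + bk² + ck + d; the 4 given values yield a linear system in the 4 coefficients.
Solving, the top 2 coefficients vanish, and T(k) = -4k.
Then T(-2) = 8.

8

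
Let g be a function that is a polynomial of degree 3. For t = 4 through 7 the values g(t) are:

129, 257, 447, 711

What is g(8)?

Write g(t) = at³ + bt² + ct + d; the 4 given values yield a linear system in the 4 coefficients.
Solving, g(t) = 2t³ + t² - 3t - 3.
Then g(8) = 1061.

1061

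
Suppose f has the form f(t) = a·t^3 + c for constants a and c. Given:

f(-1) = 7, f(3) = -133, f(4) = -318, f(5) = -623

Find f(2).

From f(-1) = 7 and f(3) = -133: -1a + c = 7 and 27a + c = -133.
Subtracting: 28a = -140, so a = -5; then c = 7 − (-5)·(-1) = 2.
So f(t) = -5t³ + 2, and f(2) = -38.

-38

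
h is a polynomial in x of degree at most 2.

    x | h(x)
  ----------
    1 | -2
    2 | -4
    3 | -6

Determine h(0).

0

Write h(x) = ax² + bx + c; the 3 given values yield a linear system in the 3 coefficients.
Solving, the leading coefficient vanishes, and h(x) = -2x.
Then h(0) = 0.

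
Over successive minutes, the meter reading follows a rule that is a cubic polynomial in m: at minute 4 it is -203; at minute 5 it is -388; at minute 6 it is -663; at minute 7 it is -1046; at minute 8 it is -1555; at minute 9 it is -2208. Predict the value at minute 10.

Write the value at m as h(m).
Write h(m) = am³ + bm² + cm + d; the 6 given values yield a linear system in the 4 coefficients.
Solving, h(m) = -3m³ - 2m - 3.
Then h(10) = -3023.

-3023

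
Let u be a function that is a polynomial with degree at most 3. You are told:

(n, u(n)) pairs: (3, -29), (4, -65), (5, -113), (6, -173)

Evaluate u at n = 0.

First differences: -36, -48, -60. Second differences: -12, -12.
Level-2 differences are constant, so u has degree 2.
Fitting a degree-2 polynomial gives u(n) = -6n² + 6n + 7.
Then u(0) = 7.

7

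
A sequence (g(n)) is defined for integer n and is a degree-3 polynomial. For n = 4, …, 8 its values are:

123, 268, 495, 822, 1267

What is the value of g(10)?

2583

First differences: 145, 227, 327, 445. Second differences: 82, 100, 118. Third differences: 18, 18.
Level-3 differences are constant, so g has degree 3.
Fitting a degree-3 polynomial gives g(n) = 3n³ - 4n² - 2n + 3.
Then g(10) = 2583.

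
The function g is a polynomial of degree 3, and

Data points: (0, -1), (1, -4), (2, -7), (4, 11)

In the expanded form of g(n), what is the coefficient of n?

Write g(n) = an³ + bn² + cn + d; the 4 given values yield a linear system in the 4 coefficients.
Solving, g(n) = n³ - 3n² - n - 1.
The coefficient of n is -1.

-1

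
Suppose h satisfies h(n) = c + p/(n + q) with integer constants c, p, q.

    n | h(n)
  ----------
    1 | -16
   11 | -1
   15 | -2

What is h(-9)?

(h(n) − c)(n + q) = p for each data point; the three points give a linear system in c and q, then p follows.
Solving: c = -4, q = -3, p = 24, so h(n) = -4 + 24/(n − 3).
Then h(-9) = -4 + 24/(-12) = -6.

-6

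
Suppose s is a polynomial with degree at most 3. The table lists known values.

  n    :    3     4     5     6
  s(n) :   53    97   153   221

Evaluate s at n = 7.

Write s(n) = an³ + bn² + cn + d; the 4 given values yield a linear system in the 4 coefficients.
Solving, the leading coefficient vanishes, and s(n) = 6n² + 2n - 7.
Then s(7) = 301.

301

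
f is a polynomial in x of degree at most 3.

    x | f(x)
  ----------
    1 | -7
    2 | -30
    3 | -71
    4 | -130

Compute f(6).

-302

First differences: -23, -41, -59. Second differences: -18, -18.
Level-2 differences are constant, so f has degree 2.
Fitting a degree-2 polynomial gives f(x) = -9x² + 4x - 2.
Then f(6) = -302.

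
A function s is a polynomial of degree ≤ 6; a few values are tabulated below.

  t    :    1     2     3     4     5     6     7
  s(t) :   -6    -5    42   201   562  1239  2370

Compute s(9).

6666

First differences: 1, 47, 159, 361, 677, 1131. Second differences: 46, 112, 202, 316, 454. Third differences: 66, 90, 114, 138. Fourth differences: 24, 24, 24.
Level-4 differences are constant, so s has degree 4.
Fitting a degree-4 polynomial gives s(t) = t^4 + t³ - 8t² + 3t - 3.
Then s(9) = 6666.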